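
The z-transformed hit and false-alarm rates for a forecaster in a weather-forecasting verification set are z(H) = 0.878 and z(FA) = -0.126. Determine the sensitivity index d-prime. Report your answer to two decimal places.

d' = z(H) − z(FA) = 0.878 − (-0.126) = 1.004

d-prime = 1.00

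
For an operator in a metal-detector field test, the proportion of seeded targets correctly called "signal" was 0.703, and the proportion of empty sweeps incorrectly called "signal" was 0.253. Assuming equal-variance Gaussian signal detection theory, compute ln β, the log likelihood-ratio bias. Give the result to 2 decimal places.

ln β = 0.08

z(H) = z(0.703) = 0.533
z(FA) = z(0.253) = -0.665
ln β = −½·[z(H)² − z(FA)²] = −0.5 × (0.284 − 0.442) = 0.079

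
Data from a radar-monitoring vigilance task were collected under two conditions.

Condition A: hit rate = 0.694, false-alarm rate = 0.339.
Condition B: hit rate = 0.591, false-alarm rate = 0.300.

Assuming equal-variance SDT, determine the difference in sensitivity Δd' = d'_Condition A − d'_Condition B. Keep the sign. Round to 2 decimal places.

Δd' = 0.17

Condition A: z(0.694) = 0.507, z(0.339) = -0.415, d' = 0.922
Condition B: z(0.591) = 0.230, z(0.300) = -0.524, d' = 0.754
Δd' = d'_Condition A − d'_Condition B = 0.922 − 0.754 = 0.168
Condition A has the higher sensitivity.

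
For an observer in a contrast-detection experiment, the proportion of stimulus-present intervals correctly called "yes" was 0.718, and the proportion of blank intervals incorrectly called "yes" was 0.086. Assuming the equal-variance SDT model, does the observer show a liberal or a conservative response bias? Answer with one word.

conservative

z(H) = 0.577, z(FA) = -1.366
c = −½·(z(H) + z(FA)) = 0.3945
c > 0 → conservative criterion (biased toward responding “no”).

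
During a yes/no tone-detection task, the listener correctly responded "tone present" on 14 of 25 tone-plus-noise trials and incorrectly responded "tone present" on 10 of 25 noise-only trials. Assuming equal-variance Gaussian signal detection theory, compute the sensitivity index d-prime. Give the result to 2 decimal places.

H = 14/25 = 0.5600
FA = 10/25 = 0.4000
Φ⁻¹(H) = 0.151
Φ⁻¹(FA) = -0.253
d' = z(H) − z(FA) = 0.151 − (-0.253) = 0.404

d-prime = 0.40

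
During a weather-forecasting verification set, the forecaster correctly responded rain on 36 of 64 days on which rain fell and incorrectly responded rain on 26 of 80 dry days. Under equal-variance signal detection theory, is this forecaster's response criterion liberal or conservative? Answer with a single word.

z(H) = 0.157, z(FA) = -0.454
c = −½·(z(H) + z(FA)) = 0.1485
c > 0 → conservative criterion (biased toward responding “no”).

conservative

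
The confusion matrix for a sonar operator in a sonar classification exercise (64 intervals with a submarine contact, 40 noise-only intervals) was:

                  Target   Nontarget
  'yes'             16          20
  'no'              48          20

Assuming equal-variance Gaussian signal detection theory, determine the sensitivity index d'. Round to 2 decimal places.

H = 16/64 = 0.2500
FA = 20/40 = 0.5000
z(0.2500) = -0.6745, z(0.5000) = 0.0000
d' = z(H) − z(FA) = -0.6745 − 0.0000 = -0.6745

d' = -0.67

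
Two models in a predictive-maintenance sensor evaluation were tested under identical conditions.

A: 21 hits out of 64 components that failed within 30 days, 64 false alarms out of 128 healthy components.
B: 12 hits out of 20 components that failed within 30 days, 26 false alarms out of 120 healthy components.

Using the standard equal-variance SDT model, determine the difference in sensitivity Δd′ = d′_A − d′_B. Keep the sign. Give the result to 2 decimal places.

A: z(0.3281) = -0.445, z(0.5000) = 0.000, d' = -0.445
B: z(0.6000) = 0.253, z(0.2167) = -0.783, d' = 1.036
Δd' = d'_A − d'_B = -0.445 − 1.036 = -1.481
B has the higher sensitivity.

Δd′ = -1.48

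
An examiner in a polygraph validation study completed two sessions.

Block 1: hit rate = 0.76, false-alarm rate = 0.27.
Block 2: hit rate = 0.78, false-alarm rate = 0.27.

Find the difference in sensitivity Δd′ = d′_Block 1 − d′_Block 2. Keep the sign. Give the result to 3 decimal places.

Block 1: z(0.76) = 0.7063, z(0.27) = -0.6128, d' = 1.3191
Block 2: z(0.78) = 0.7722, z(0.27) = -0.6128, d' = 1.3850
Δd' = d'_Block 1 − d'_Block 2 = 1.3191 − 1.3850 = -0.0659
Block 2 has the higher sensitivity.

Δd′ = -0.066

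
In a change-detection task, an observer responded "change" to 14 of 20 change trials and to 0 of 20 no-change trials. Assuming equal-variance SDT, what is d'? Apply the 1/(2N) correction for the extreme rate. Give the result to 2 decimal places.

The false-alarm rate is 0/20 = 0, so apply the 1/(2N) correction: FA → 1/(2·20) = 0.02500.
z(H) = z(0.70000) = 0.524
z(FA) = z(0.02500) = -1.960
d' = 0.524 − (-1.960) = 2.484

d' = 2.48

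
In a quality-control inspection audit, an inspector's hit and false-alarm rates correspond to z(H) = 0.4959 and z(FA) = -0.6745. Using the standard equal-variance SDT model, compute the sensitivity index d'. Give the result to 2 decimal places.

d' = z(H) − z(FA) = 0.4959 − (-0.6745) = 1.1704

d' = 1.17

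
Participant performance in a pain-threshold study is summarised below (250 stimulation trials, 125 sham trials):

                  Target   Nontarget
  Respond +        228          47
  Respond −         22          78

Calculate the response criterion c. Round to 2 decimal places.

c = -0.52

H = 228/250 = 0.9120
FA = 47/125 = 0.3760
Φ⁻¹(H) = Φ⁻¹(0.9120) = 1.3532
Φ⁻¹(FA) = Φ⁻¹(0.3760) = -0.3160
c = −½·[z(H) + z(FA)] = −0.5 × (1.3532 + (-0.3160)) = -0.5186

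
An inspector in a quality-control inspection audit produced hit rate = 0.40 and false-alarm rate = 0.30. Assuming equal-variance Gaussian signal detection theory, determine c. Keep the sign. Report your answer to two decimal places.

z(0.40) = -0.2533, z(0.30) = -0.5244
c = −½·[z(H) + z(FA)] = −0.5 × (-0.2533 + (-0.5244)) = 0.38885
c > 0: the inspector has a conservative response bias.

c = 0.39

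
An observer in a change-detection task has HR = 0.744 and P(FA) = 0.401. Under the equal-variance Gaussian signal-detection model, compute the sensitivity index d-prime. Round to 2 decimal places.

Φ⁻¹(H) = Φ⁻¹(0.744) = 0.656
Φ⁻¹(FA) = Φ⁻¹(0.401) = -0.251
d' = z(H) − z(FA) = 0.656 − (-0.251) = 0.907

d-prime = 0.91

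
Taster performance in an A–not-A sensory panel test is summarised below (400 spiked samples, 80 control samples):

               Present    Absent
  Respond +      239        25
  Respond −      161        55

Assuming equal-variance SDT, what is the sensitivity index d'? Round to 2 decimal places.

H = 239/400 = 0.5975
FA = 25/80 = 0.3125
Φ⁻¹(H) = 0.247
Φ⁻¹(FA) = -0.489
d' = z(H) − z(FA) = 0.247 − (-0.489) = 0.736

d' = 0.74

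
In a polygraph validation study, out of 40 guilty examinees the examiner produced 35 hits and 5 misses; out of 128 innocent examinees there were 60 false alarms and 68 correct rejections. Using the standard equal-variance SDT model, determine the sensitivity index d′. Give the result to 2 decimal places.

H = 35/40 = 0.8750
FA = 60/128 = 0.4688
z(H) = z(0.8750) = 1.1503
z(FA) = z(0.4688) = -0.0783
d' = z(H) − z(FA) = 1.1503 − (-0.0783) = 1.2286

d′ = 1.23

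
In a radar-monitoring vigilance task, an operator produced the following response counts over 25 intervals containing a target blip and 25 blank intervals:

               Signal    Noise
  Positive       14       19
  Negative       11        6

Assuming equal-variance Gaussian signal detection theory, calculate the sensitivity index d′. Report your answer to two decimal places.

d′ = -0.56

H = 14/25 = 0.5600
FA = 19/25 = 0.7600
z(0.5600) = 0.151, z(0.7600) = 0.706
d' = z(H) − z(FA) = 0.151 − 0.706 = -0.555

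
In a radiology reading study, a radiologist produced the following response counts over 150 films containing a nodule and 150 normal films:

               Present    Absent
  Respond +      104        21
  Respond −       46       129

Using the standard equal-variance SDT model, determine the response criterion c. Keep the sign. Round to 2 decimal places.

H = 104/150 = 0.6933
FA = 21/150 = 0.1400
z(0.6933) = 0.505, z(0.1400) = -1.080
c = −½·[z(H) + z(FA)] = −0.5 × (0.505 + (-1.080)) = 0.2875

c = 0.29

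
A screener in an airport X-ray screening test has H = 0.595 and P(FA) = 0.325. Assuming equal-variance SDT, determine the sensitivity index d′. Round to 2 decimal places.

d′ = 0.69

Φ⁻¹(H) = 0.240
Φ⁻¹(FA) = -0.454
d' = z(H) − z(FA) = 0.240 − (-0.454) = 0.694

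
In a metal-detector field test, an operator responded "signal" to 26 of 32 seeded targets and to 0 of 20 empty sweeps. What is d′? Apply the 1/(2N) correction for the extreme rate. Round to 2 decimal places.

d′ = 2.85

The false-alarm rate is 0/20 = 0, so apply the 1/(2N) correction: FA → 1/(2·20) = 0.02500.
z(H) = z(0.81250) = 0.887
z(FA) = z(0.02500) = -1.960
d' = 0.887 − (-1.960) = 2.847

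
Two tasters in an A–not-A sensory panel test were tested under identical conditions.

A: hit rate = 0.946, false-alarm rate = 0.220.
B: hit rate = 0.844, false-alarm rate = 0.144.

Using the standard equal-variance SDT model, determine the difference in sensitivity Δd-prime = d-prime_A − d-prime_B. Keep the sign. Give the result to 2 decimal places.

A: z(0.946) = 1.607, z(0.220) = -0.772, d' = 2.379
B: z(0.844) = 1.011, z(0.144) = -1.063, d' = 2.074
Δd' = d'_A − d'_B = 2.379 − 2.074 = 0.305
A has the higher sensitivity.

Δd-prime = 0.31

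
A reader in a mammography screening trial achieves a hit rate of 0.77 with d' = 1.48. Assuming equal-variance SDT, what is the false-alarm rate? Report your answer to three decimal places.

z(hit rate) = z(0.77) = 0.7388
z(FA) = z(H) − d' = 0.7388 − 1.48 = -0.7412
false-alarm rate = Φ(-0.7412) = 0.2293

false-alarm rate = 0.229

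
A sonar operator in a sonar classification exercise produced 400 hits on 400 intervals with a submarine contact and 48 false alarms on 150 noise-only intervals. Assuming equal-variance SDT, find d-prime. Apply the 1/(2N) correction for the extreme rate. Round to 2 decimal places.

d-prime = 3.49

The hit rate is 400/400 = 1, so apply the 1/(2N) correction: H → 1 − 1/(2·400) = 0.99875.
z(H) = z(0.99875) = 3.023
z(FA) = z(0.32000) = -0.468
d' = 3.023 − (-0.468) = 3.491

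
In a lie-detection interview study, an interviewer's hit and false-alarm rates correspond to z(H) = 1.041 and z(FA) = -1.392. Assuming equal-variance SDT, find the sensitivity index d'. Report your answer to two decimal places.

d' = z(H) − z(FA) = 1.041 − (-1.392) = 2.433

d' = 2.43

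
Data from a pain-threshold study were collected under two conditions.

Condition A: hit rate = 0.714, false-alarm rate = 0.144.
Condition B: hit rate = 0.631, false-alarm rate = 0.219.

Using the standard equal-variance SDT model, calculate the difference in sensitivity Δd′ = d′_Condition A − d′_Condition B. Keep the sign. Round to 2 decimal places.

Condition A: z(0.714) = 0.565, z(0.144) = -1.063, d' = 1.628
Condition B: z(0.631) = 0.335, z(0.219) = -0.776, d' = 1.111
Δd' = d'_Condition A − d'_Condition B = 1.628 − 1.111 = 0.517
Condition A has the higher sensitivity.

Δd′ = 0.52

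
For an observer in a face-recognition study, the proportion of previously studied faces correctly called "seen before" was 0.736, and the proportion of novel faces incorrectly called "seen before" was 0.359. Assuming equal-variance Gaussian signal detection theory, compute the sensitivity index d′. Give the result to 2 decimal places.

Φ⁻¹(H) = Φ⁻¹(0.736) = 0.6311
Φ⁻¹(FA) = Φ⁻¹(0.359) = -0.3611
d' = z(H) − z(FA) = 0.6311 − (-0.3611) = 0.9922

d′ = 0.99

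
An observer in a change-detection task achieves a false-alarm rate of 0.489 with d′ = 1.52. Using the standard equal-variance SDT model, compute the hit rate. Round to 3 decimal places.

hit rate = 0.932

z(false-alarm rate) = z(0.489) = -0.0276
z(H) = z(FA) + d' = -0.0276 + 1.52 = 1.4924
hit rate = Φ(1.4924) = 0.9322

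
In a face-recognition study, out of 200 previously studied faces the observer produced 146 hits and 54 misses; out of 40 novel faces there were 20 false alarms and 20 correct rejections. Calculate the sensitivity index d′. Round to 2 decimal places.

d′ = 0.61

H = 146/200 = 0.7300
FA = 20/40 = 0.5000
z(H) = 0.6128
z(FA) = 0.0000
d' = z(H) − z(FA) = 0.6128 − 0.0000 = 0.6128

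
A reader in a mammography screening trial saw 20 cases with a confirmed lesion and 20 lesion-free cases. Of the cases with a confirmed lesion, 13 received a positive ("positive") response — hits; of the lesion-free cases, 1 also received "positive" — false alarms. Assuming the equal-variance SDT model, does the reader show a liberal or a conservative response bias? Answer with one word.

z(H) = 0.385, z(FA) = -1.645
c = −½·(z(H) + z(FA)) = 0.630
c > 0 → conservative criterion (biased toward responding “no”).

conservative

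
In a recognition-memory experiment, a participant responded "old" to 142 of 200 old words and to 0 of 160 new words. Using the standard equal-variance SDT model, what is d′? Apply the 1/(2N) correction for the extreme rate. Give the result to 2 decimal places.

d′ = 3.29

The false-alarm rate is 0/160 = 0, so apply the 1/(2N) correction: FA → 1/(2·160) = 0.00313.
z(H) = z(0.71000) = 0.553
z(FA) = z(0.00313) = -2.734
d' = 0.553 − (-2.734) = 3.287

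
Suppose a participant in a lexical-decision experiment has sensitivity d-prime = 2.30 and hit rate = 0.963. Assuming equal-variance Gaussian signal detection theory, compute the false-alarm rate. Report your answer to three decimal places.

false-alarm rate = 0.304

z(hit rate) = z(0.963) = 1.7866
z(FA) = z(H) − d' = 1.7866 − 2.30 = -0.5134
false-alarm rate = Φ(-0.5134) = 0.3038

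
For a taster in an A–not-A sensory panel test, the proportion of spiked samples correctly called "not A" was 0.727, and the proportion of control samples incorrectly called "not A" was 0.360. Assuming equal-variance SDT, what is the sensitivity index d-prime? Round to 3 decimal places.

z(H) = z(0.727) = 0.6038
z(FA) = z(0.360) = -0.3585
d' = z(H) − z(FA) = 0.6038 − (-0.3585) = 0.9623

d-prime = 0.962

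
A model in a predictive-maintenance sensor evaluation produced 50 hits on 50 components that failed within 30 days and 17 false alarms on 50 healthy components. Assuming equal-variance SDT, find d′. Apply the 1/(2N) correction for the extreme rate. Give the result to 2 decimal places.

The hit rate is 50/50 = 1, so apply the 1/(2N) correction: H → 1 − 1/(2·50) = 0.99000.
z(H) = z(0.99000) = 2.326
z(FA) = z(0.34000) = -0.412
d' = 2.326 − (-0.412) = 2.738

d′ = 2.74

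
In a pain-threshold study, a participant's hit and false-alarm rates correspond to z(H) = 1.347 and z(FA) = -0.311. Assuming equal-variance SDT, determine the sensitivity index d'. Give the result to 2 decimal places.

d' = 1.66

d' = z(H) − z(FA) = 1.347 − (-0.311) = 1.658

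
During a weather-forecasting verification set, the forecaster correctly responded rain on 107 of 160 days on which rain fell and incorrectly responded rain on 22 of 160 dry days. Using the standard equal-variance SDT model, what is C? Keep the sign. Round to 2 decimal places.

H = 107/160 = 0.6687
FA = 22/160 = 0.1375
z(0.6687) = 0.436, z(0.1375) = -1.092
c = −½·[z(H) + z(FA)] = −0.5 × (0.436 + (-1.092)) = 0.328
c > 0: the forecaster has a conservative response bias.

C = 0.33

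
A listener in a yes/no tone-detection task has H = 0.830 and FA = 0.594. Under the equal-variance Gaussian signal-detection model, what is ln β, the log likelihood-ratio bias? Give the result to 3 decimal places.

z(H) = z(0.830) = 0.9542
z(FA) = z(0.594) = 0.2378
ln β = −½·[z(H)² − z(FA)²] = −0.5 × (0.9105 − 0.0565) = -0.4270

ln β = -0.427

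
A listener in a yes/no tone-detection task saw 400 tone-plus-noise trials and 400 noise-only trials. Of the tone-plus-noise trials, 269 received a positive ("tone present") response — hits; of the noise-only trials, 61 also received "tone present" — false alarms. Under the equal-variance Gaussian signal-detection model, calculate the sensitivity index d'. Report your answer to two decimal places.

H = 269/400 = 0.6725
FA = 61/400 = 0.1525
Φ⁻¹(H) = 0.4468
Φ⁻¹(FA) = -1.0258
d' = z(H) − z(FA) = 0.4468 − (-1.0258) = 1.4726

d' = 1.47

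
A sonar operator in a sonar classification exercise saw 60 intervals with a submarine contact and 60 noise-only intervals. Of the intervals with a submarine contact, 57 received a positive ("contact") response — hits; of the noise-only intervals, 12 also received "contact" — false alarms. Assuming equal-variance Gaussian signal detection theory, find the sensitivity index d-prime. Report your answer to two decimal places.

H = 57/60 = 0.9500
FA = 12/60 = 0.2000
z(0.9500) = 1.645, z(0.2000) = -0.842
d' = z(H) − z(FA) = 1.645 − (-0.842) = 2.487

d-prime = 2.49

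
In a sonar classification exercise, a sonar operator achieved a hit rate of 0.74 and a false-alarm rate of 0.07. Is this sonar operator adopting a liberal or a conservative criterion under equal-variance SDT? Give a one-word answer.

z(H) = 0.643, z(FA) = -1.476
c = −½·(z(H) + z(FA)) = 0.4165
c > 0 → conservative criterion (biased toward responding “no”).

conservative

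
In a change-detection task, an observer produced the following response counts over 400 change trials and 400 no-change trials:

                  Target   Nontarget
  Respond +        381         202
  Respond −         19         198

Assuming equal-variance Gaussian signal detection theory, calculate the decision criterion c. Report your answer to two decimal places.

c = -0.84

H = 381/400 = 0.9525
FA = 202/400 = 0.5050
z(H) = 1.670
z(FA) = 0.013
c = −½·[z(H) + z(FA)] = −0.5 × (1.670 + 0.013) = -0.8415
c < 0: the observer has a liberal response bias.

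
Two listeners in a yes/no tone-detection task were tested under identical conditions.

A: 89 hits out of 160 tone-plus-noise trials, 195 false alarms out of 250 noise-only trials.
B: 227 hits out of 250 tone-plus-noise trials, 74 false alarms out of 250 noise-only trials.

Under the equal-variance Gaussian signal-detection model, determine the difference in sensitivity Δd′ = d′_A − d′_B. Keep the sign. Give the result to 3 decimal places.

A: z(0.5563) = 0.1416, z(0.7800) = 0.7722, d' = -0.6306
B: z(0.9080) = 1.3285, z(0.2960) = -0.5359, d' = 1.8644
Δd' = d'_A − d'_B = -0.6306 − 1.8644 = -2.4950
B has the higher sensitivity.

Δd′ = -2.495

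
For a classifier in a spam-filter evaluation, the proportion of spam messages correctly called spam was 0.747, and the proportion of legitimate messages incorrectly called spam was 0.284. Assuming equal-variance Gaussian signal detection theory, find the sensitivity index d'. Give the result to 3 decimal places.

z(0.747) = 0.6651, z(0.284) = -0.5710
d' = z(H) − z(FA) = 0.6651 − (-0.5710) = 1.2361

d' = 1.236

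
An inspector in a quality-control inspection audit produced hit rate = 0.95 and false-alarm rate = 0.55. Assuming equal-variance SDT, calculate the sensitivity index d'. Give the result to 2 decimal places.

z(H) = z(0.95) = 1.6449
z(FA) = z(0.55) = 0.1257
d' = z(H) − z(FA) = 1.6449 − 0.1257 = 1.5192

d' = 1.52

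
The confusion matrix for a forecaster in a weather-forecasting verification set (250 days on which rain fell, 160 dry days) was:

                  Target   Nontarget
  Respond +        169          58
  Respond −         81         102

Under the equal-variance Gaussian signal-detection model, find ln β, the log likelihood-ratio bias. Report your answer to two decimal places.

H = 169/250 = 0.6760
FA = 58/160 = 0.3625
Φ⁻¹(0.6760) = 0.457, Φ⁻¹(0.3625) = -0.352
ln β = −½·[z(H)² − z(FA)²] = −0.5 × (0.209 − 0.124) = -0.0425

ln β = -0.04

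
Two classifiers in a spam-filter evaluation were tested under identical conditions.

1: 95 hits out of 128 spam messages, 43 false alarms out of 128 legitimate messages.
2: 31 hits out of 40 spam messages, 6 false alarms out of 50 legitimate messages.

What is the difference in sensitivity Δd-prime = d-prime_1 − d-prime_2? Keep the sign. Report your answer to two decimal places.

Δd-prime = -0.86

1: z(0.7422) = 0.650, z(0.3359) = -0.424, d' = 1.074
2: z(0.7750) = 0.755, z(0.1200) = -1.175, d' = 1.930
Δd' = d'_1 − d'_2 = 1.074 − 1.930 = -0.856
2 has the higher sensitivity.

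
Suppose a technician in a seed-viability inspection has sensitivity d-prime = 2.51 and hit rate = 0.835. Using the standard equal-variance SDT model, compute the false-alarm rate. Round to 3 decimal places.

false-alarm rate = 0.062

z(hit rate) = z(0.835) = 0.9741
z(FA) = z(H) − d' = 0.9741 − 2.51 = -1.5359
false-alarm rate = Φ(-1.5359) = 0.0623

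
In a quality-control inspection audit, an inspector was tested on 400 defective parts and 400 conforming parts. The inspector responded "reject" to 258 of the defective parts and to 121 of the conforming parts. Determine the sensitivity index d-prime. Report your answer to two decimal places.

H = 258/400 = 0.6450
FA = 121/400 = 0.3025
z(0.6450) = 0.372, z(0.3025) = -0.517
d' = z(H) − z(FA) = 0.372 − (-0.517) = 0.889

d-prime = 0.89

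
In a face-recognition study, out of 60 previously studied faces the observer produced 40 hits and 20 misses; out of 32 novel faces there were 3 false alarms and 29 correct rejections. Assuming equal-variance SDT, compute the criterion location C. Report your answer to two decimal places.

C = 0.44

H = 40/60 = 0.6667
FA = 3/32 = 0.0938
z(H) = z(0.6667) = 0.431
z(FA) = z(0.0938) = -1.318
c = −½·[z(H) + z(FA)] = −0.5 × (0.431 + (-1.318)) = 0.4435
c > 0: the observer has a conservative response bias.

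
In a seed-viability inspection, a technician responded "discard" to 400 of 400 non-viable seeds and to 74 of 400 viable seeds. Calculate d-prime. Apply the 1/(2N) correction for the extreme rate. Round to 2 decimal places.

The hit rate is 400/400 = 1, so apply the 1/(2N) correction: H → 1 − 1/(2·400) = 0.99875.
z(H) = z(0.99875) = 3.023
z(FA) = z(0.18500) = -0.896
d' = 3.023 − (-0.896) = 3.919

d-prime = 3.92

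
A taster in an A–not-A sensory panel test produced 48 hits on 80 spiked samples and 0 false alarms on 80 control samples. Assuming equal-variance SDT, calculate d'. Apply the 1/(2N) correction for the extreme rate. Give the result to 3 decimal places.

The false-alarm rate is 0/80 = 0, so apply the 1/(2N) correction: FA → 1/(2·80) = 0.00625.
z(H) = z(0.60000) = 0.2533
z(FA) = z(0.00625) = -2.4977
d' = 0.2533 − (-2.4977) = 2.7510

d' = 2.751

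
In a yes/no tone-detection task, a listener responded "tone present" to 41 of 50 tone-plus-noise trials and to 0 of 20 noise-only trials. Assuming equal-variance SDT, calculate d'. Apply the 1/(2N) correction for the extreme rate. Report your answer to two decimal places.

The false-alarm rate is 0/20 = 0, so apply the 1/(2N) correction: FA → 1/(2·20) = 0.02500.
z(H) = z(0.82000) = 0.915
z(FA) = z(0.02500) = -1.960
d' = 0.915 − (-1.960) = 2.875

d' = 2.88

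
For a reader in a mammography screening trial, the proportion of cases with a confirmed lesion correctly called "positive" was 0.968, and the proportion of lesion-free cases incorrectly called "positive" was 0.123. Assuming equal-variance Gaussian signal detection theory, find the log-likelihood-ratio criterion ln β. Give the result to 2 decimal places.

ln β = -1.04

z(H) = z(0.968) = 1.852
z(FA) = z(0.123) = -1.160
ln β = −½·[z(H)² − z(FA)²] = −0.5 × (3.430 − 1.346) = -1.042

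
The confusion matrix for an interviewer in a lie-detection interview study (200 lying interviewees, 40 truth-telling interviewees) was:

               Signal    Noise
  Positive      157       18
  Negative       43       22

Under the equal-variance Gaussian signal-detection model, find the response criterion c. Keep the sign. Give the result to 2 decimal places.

c = -0.33

H = 157/200 = 0.7850
FA = 18/40 = 0.4500
Φ⁻¹(H) = 0.7892
Φ⁻¹(FA) = -0.1257
c = −½·[z(H) + z(FA)] = −0.5 × (0.7892 + (-0.1257)) = -0.33175
c < 0: the interviewer has a liberal response bias.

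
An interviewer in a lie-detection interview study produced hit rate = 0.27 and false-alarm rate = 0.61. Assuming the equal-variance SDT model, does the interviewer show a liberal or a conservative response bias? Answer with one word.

conservative

z(H) = -0.613, z(FA) = 0.279
c = −½·(z(H) + z(FA)) = 0.167
c > 0 → conservative criterion (biased toward responding “no”).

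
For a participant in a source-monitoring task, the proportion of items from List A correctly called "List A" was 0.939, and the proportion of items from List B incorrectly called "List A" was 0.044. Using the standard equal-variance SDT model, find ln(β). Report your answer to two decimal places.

ln β = 0.26

Φ⁻¹(0.939) = 1.546, Φ⁻¹(0.044) = -1.706
ln β = −½·[z(H)² − z(FA)²] = −0.5 × (2.390 − 2.910) = 0.260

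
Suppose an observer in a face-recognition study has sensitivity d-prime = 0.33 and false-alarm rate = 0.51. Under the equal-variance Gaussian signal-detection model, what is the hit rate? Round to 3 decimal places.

hit rate = 0.639

z(false-alarm rate) = z(0.51) = 0.0251
z(H) = z(FA) + d' = 0.0251 + 0.33 = 0.3551
hit rate = Φ(0.3551) = 0.6387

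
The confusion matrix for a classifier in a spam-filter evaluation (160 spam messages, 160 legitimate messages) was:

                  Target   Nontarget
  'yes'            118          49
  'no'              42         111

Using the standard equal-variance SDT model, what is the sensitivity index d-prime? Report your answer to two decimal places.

d-prime = 1.14

H = 118/160 = 0.7375
FA = 49/160 = 0.3063
z(0.7375) = 0.636, z(0.3063) = -0.506
d' = z(H) − z(FA) = 0.636 − (-0.506) = 1.142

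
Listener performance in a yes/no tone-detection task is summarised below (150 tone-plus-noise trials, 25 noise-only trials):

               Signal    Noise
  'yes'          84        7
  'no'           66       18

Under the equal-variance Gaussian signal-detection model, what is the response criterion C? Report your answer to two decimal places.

H = 84/150 = 0.5600
FA = 7/25 = 0.2800
z(H) = z(0.5600) = 0.151
z(FA) = z(0.2800) = -0.583
c = −½·[z(H) + z(FA)] = −0.5 × (0.151 + (-0.583)) = 0.216

C = 0.22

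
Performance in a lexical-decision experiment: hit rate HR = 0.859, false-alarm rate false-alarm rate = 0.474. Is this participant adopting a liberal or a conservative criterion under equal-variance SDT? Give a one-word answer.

z(H) = 1.076, z(FA) = -0.065
c = −½·(z(H) + z(FA)) = -0.5055
c < 0 → liberal criterion (biased toward responding “yes”).

liberal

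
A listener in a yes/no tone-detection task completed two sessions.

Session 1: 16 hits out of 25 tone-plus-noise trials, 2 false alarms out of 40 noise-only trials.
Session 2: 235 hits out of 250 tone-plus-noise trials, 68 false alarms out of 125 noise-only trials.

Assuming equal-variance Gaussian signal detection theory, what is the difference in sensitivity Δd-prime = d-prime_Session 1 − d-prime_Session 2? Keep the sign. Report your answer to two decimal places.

Session 1: z(0.6400) = 0.358, z(0.0500) = -1.645, d' = 2.003
Session 2: z(0.9400) = 1.555, z(0.5440) = 0.111, d' = 1.444
Δd' = d'_Session 1 − d'_Session 2 = 2.003 − 1.444 = 0.559
Session 1 has the higher sensitivity.

Δd-prime = 0.56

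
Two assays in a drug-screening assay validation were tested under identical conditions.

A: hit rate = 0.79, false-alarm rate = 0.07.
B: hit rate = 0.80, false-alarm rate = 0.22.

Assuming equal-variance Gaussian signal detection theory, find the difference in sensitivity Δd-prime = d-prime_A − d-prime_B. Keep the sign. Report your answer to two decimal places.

Δd-prime = 0.67

A: z(0.79) = 0.806, z(0.07) = -1.476, d' = 2.282
B: z(0.80) = 0.842, z(0.22) = -0.772, d' = 1.614
Δd' = d'_A − d'_B = 2.282 − 1.614 = 0.668
A has the higher sensitivity.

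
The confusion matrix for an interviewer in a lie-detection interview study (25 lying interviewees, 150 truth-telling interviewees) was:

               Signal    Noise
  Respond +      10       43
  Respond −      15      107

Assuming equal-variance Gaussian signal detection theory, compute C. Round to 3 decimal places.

H = 10/25 = 0.4000
FA = 43/150 = 0.2867
z(H) = -0.2533
z(FA) = -0.5631
c = −½·[z(H) + z(FA)] = −0.5 × (-0.2533 + (-0.5631)) = 0.4082
c > 0: the interviewer has a conservative response bias.

C = 0.408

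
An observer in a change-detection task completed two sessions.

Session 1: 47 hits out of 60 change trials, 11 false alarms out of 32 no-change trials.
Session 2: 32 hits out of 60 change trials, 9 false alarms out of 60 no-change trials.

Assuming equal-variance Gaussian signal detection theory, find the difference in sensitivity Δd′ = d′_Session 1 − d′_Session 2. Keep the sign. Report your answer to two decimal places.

Session 1: z(0.7833) = 0.783, z(0.3438) = -0.402, d' = 1.185
Session 2: z(0.5333) = 0.084, z(0.1500) = -1.036, d' = 1.120
Δd' = d'_Session 1 − d'_Session 2 = 1.185 − 1.120 = 0.065
Session 1 has the higher sensitivity.

Δd′ = 0.07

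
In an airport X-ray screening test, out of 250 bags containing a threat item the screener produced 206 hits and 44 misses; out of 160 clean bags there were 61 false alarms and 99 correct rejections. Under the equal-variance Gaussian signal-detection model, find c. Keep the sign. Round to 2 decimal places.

H = 206/250 = 0.8240
FA = 61/160 = 0.3812
z(0.8240) = 0.9307, z(0.3812) = -0.3023
c = −½·[z(H) + z(FA)] = −0.5 × (0.9307 + (-0.3023)) = -0.3142

c = -0.31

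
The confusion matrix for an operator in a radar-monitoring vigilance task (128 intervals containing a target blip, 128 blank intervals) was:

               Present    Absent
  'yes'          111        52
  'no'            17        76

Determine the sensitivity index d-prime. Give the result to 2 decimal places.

d-prime = 1.35

H = 111/128 = 0.8672
FA = 52/128 = 0.4062
Φ⁻¹(0.8672) = 1.1133, Φ⁻¹(0.4062) = -0.2373
d' = z(H) − z(FA) = 1.1133 − (-0.2373) = 1.3506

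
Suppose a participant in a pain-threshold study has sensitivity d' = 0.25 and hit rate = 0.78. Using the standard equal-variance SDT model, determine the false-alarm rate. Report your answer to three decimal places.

false-alarm rate = 0.699

z(hit rate) = z(0.78) = 0.7722
z(FA) = z(H) − d' = 0.7722 − 0.25 = 0.5222
false-alarm rate = Φ(0.5222) = 0.6992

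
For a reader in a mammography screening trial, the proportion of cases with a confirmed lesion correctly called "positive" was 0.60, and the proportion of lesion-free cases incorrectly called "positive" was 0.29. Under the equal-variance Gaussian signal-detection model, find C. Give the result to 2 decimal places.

Φ⁻¹(H) = 0.253
Φ⁻¹(FA) = -0.553
c = −½·[z(H) + z(FA)] = −0.5 × (0.253 + (-0.553)) = 0.150
c > 0: the reader has a conservative response bias.

C = 0.15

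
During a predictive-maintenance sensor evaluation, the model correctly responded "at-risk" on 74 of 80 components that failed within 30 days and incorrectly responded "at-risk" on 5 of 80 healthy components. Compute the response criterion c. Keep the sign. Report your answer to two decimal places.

c = 0.05

H = 74/80 = 0.9250
FA = 5/80 = 0.0625
z(H) = 1.4395
z(FA) = -1.5341
c = −½·[z(H) + z(FA)] = −0.5 × (1.4395 + (-1.5341)) = 0.0473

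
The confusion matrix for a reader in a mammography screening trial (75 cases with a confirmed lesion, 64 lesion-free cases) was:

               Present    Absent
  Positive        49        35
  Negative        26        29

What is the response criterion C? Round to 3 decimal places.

C = -0.256

H = 49/75 = 0.6533
FA = 35/64 = 0.5469
z(H) = 0.3942
z(FA) = 0.1178
c = −½·[z(H) + z(FA)] = −0.5 × (0.3942 + 0.1178) = -0.2560
c < 0: the reader has a liberal response bias.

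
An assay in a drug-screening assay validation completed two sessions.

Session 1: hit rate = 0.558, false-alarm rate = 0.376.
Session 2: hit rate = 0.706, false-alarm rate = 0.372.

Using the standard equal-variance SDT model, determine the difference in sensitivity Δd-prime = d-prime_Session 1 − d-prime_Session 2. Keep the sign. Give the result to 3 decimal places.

Δd-prime = -0.406

Session 1: z(0.558) = 0.1459, z(0.376) = -0.3160, d' = 0.4619
Session 2: z(0.706) = 0.5417, z(0.372) = -0.3266, d' = 0.8683
Δd' = d'_Session 1 − d'_Session 2 = 0.4619 − 0.8683 = -0.4064
Session 2 has the higher sensitivity.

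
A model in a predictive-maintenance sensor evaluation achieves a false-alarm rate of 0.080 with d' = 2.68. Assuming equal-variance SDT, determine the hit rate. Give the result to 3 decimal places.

z(false-alarm rate) = z(0.080) = -1.4051
z(H) = z(FA) + d' = -1.4051 + 2.68 = 1.2749
hit rate = Φ(1.2749) = 0.8988

hit rate = 0.899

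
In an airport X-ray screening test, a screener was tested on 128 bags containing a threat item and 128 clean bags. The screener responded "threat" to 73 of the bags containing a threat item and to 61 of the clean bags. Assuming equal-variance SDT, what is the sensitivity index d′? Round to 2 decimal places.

H = 73/128 = 0.5703
FA = 61/128 = 0.4766
z(0.5703) = 0.1771, z(0.4766) = -0.0587
d' = z(H) − z(FA) = 0.1771 − (-0.0587) = 0.2358

d′ = 0.24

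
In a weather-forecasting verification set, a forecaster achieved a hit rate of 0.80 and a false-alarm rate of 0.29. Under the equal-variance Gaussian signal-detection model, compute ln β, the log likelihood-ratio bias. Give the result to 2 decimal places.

ln β = -0.20

z(H) = z(0.80) = 0.842
z(FA) = z(0.29) = -0.553
ln β = −½·[z(H)² − z(FA)²] = −0.5 × (0.709 − 0.306) = -0.2015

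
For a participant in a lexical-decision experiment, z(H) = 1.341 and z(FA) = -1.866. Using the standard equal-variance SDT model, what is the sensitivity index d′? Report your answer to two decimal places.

d′ = 3.21

d' = z(H) − z(FA) = 1.341 − (-1.866) = 3.207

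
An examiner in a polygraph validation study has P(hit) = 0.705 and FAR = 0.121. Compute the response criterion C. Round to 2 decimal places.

z(H) = z(0.705) = 0.539
z(FA) = z(0.121) = -1.170
c = −½·[z(H) + z(FA)] = −0.5 × (0.539 + (-1.170)) = 0.3155
c > 0: the examiner has a conservative response bias.

C = 0.32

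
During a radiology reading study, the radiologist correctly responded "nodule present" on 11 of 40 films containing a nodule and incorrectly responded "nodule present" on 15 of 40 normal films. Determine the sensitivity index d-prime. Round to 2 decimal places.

H = 11/40 = 0.2750
FA = 15/40 = 0.3750
z(0.2750) = -0.598, z(0.3750) = -0.319
d' = z(H) − z(FA) = -0.598 − (-0.319) = -0.279

d-prime = -0.28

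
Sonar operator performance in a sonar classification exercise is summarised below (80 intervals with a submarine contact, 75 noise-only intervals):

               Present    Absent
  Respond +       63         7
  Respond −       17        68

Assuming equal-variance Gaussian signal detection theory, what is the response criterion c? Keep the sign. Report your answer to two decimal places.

H = 63/80 = 0.7875
FA = 7/75 = 0.0933
z(H) = z(0.7875) = 0.7978
z(FA) = z(0.0933) = -1.3207
c = −½·[z(H) + z(FA)] = −0.5 × (0.7978 + (-1.3207)) = 0.26145
c > 0: the sonar operator has a conservative response bias.

c = 0.26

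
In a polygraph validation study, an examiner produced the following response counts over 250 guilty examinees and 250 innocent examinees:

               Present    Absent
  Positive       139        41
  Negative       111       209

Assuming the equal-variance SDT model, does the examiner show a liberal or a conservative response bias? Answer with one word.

z(H) = 0.141, z(FA) = -0.978
c = −½·(z(H) + z(FA)) = 0.4185
c > 0 → conservative criterion (biased toward responding “no”).

conservative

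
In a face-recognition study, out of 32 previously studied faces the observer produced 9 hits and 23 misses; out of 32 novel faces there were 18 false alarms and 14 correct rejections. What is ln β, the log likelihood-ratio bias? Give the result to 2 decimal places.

H = 9/32 = 0.2812
FA = 18/32 = 0.5625
Φ⁻¹(0.2812) = -0.579, Φ⁻¹(0.5625) = 0.157
ln β = −½·[z(H)² − z(FA)²] = −0.5 × (0.335 − 0.025) = -0.155

ln β = -0.16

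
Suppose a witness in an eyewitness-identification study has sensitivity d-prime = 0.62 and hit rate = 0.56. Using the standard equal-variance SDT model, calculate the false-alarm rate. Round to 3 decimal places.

false-alarm rate = 0.320

z(hit rate) = z(0.56) = 0.1510
z(FA) = z(H) − d' = 0.1510 − 0.62 = -0.4690
false-alarm rate = Φ(-0.4690) = 0.3195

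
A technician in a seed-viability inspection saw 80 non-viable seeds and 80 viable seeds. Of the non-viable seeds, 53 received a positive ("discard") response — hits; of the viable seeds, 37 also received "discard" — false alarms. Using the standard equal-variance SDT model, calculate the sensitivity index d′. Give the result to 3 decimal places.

d′ = 0.513

H = 53/80 = 0.6625
FA = 37/80 = 0.4625
z(H) = z(0.6625) = 0.4193
z(FA) = z(0.4625) = -0.0941
d' = z(H) − z(FA) = 0.4193 − (-0.0941) = 0.5134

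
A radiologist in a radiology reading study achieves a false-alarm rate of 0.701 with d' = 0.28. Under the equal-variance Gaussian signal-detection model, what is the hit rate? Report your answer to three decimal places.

z(false-alarm rate) = z(0.701) = 0.5273
z(H) = z(FA) + d' = 0.5273 + 0.28 = 0.8073
hit rate = Φ(0.8073) = 0.7903

hit rate = 0.790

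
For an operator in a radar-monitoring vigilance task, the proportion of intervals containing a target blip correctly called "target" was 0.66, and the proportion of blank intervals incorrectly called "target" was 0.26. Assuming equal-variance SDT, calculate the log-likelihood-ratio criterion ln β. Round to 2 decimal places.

ln β = 0.12

z(0.66) = 0.412, z(0.26) = -0.643
ln β = −½·[z(H)² − z(FA)²] = −0.5 × (0.170 − 0.413) = 0.1215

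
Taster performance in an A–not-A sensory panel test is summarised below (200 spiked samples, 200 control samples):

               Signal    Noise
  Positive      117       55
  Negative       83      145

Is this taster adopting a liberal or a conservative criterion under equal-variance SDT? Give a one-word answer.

conservative

z(H) = 0.215, z(FA) = -0.598
c = −½·(z(H) + z(FA)) = 0.1915
c > 0 → conservative criterion (biased toward responding “no”).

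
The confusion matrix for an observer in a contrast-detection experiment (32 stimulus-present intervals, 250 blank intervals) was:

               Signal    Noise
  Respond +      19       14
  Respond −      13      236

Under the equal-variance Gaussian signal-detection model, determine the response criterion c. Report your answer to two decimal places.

H = 19/32 = 0.5938
FA = 14/250 = 0.0560
Φ⁻¹(H) = 0.237
Φ⁻¹(FA) = -1.589
c = −½·[z(H) + z(FA)] = −0.5 × (0.237 + (-1.589)) = 0.676

c = 0.68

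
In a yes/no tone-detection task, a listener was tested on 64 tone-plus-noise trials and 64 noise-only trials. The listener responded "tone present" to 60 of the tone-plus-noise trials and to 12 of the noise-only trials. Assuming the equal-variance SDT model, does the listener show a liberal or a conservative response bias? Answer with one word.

z(H) = 1.534, z(FA) = -0.887
c = −½·(z(H) + z(FA)) = -0.3235
c < 0 → liberal criterion (biased toward responding “yes”).

liberal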